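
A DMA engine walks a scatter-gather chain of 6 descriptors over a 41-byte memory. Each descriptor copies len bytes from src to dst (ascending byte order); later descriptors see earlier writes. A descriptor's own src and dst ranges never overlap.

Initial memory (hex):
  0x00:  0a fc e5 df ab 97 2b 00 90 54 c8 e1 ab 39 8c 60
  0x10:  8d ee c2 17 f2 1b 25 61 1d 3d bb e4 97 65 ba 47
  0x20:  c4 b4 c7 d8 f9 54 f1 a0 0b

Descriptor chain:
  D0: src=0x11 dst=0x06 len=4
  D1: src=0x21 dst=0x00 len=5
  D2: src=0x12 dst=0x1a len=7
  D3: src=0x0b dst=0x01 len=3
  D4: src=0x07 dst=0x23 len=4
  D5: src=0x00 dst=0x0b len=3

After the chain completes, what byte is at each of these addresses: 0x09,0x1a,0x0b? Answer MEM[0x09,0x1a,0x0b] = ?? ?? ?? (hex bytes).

MEM[0x09,0x1a,0x0b] = f2 c2 b4

[0] 0x11->0x06 len=4 : ee c2 17 f2
[1] 0x21->0x00 len=5 : b4 c7 d8 f9 54
[2] 0x12->0x1a len=7 : c2 17 f2 1b 25 61 1d
[3] 0x0b->0x01 len=3 : e1 ab 39
[4] 0x07->0x23 len=4 : c2 17 f2 c8
[5] 0x00->0x0b len=3 : b4 e1 ab
query mem[0x09]=0xf2, mem[0x1a]=0xc2, mem[0x0b]=0xb4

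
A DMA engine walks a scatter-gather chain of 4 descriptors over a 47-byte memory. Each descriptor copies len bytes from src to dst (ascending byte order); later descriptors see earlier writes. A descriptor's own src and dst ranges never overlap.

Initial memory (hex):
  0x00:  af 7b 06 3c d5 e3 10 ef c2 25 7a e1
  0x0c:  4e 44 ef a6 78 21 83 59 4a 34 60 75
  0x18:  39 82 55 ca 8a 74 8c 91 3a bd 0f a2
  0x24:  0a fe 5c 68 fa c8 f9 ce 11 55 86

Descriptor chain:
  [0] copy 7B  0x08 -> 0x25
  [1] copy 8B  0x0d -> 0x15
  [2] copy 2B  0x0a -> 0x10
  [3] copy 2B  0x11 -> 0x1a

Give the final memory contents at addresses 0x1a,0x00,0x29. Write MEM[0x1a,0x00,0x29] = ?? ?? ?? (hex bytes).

MEM[0x1a,0x00,0x29] = e1 af 4e

  after D0: wrote 7B at 0x25 = c2257ae14e44ef
  after D1: wrote 8B at 0x15 = 44efa6782183594a
  after D2: wrote 2B at 0x10 = 7ae1
  after D3: wrote 2B at 0x1a = e183
query mem[0x1a]=0xe1, mem[0x00]=0xaf, mem[0x29]=0x4e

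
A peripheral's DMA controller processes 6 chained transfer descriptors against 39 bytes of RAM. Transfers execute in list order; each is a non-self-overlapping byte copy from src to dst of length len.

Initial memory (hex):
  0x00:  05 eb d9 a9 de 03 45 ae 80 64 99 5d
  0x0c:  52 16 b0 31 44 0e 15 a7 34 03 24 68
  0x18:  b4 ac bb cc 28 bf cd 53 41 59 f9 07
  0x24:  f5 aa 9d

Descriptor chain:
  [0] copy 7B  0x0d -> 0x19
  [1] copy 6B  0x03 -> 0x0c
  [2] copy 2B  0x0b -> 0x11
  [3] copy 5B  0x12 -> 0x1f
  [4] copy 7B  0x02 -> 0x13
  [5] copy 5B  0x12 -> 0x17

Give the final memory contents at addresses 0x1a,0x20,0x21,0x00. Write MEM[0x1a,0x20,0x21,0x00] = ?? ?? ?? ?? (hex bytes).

MEM[0x1a,0x20,0x21,0x00] = de a7 34 05

D0: mem[0x19..0x1f] <- [16 b0 31 44 0e 15 a7]
D1: mem[0x0c..0x11] <- [a9 de 03 45 ae 80]
D2: mem[0x11..0x12] <- [5d a9]
D3: mem[0x1f..0x23] <- [a9 a7 34 03 24]
D4: mem[0x13..0x19] <- [d9 a9 de 03 45 ae 80]
D5: mem[0x17..0x1b] <- [a9 d9 a9 de 03]
query mem[0x1a]=0xde, mem[0x20]=0xa7, mem[0x21]=0x34, mem[0x00]=0x05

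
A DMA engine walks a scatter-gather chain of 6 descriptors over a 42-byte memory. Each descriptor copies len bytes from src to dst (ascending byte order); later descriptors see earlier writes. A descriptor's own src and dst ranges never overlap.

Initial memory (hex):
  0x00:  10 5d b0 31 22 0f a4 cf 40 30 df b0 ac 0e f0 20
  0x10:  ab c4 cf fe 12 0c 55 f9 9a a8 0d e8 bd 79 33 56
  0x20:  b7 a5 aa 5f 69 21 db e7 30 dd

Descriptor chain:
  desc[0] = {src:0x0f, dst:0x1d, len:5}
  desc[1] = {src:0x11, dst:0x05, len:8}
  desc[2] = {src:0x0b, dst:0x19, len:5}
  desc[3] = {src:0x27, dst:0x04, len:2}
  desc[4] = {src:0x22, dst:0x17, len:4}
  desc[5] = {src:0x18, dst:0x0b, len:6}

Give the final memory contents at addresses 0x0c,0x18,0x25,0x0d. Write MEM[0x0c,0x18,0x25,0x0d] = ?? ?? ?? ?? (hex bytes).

#0 dst[0x1d+5] := {0x20,0xab,0xc4,0xcf,0xfe}
#1 dst[0x05+8] := {0xc4,0xcf,0xfe,0x12,0x0c,0x55,0xf9,0x9a}
#2 dst[0x19+5] := {0xf9,0x9a,0x0e,0xf0,0x20}
#3 dst[0x04+2] := {0xe7,0x30}
#4 dst[0x17+4] := {0xaa,0x5f,0x69,0x21}
#5 dst[0x0b+6] := {0x5f,0x69,0x21,0x0e,0xf0,0x20}
query mem[0x0c]=0x69, mem[0x18]=0x5f, mem[0x25]=0x21, mem[0x0d]=0x21

MEM[0x0c,0x18,0x25,0x0d] = 69 5f 21 21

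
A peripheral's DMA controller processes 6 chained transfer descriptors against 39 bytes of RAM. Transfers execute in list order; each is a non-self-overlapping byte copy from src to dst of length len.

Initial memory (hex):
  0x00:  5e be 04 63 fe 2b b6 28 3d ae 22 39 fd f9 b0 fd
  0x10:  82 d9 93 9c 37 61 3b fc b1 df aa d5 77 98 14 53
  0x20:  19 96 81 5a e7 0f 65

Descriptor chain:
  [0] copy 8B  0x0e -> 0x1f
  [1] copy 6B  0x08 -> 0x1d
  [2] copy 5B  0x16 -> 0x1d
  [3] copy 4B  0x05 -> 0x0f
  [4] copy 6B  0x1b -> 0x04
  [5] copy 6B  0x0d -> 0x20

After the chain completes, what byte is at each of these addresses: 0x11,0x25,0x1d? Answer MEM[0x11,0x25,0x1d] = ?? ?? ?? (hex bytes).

MEM[0x11,0x25,0x1d] = 28 3d 3b

[0] 0x0e->0x1f len=8 : b0 fd 82 d9 93 9c 37 61
[1] 0x08->0x1d len=6 : 3d ae 22 39 fd f9
[2] 0x16->0x1d len=5 : 3b fc b1 df aa
[3] 0x05->0x0f len=4 : 2b b6 28 3d
[4] 0x1b->0x04 len=6 : d5 77 3b fc b1 df
[5] 0x0d->0x20 len=6 : f9 b0 2b b6 28 3d
query mem[0x11]=0x28, mem[0x25]=0x3d, mem[0x1d]=0x3b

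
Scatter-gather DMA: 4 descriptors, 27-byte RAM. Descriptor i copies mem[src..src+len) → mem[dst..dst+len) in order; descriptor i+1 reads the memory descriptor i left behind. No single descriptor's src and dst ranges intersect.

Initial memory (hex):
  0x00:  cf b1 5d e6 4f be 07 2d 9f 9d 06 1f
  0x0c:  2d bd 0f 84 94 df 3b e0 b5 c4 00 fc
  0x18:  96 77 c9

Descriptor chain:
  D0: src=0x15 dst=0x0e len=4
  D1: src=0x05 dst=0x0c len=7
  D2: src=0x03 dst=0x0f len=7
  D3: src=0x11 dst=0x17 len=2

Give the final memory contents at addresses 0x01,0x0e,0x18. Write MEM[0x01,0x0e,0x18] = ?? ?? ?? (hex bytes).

MEM[0x01,0x0e,0x18] = b1 2d 07

D0: mem[0x0e..0x11] <- [c4 00 fc 96]
D1: mem[0x0c..0x12] <- [be 07 2d 9f 9d 06 1f]
D2: mem[0x0f..0x15] <- [e6 4f be 07 2d 9f 9d]
D3: mem[0x17..0x18] <- [be 07]
query mem[0x01]=0xb1, mem[0x0e]=0x2d, mem[0x18]=0x07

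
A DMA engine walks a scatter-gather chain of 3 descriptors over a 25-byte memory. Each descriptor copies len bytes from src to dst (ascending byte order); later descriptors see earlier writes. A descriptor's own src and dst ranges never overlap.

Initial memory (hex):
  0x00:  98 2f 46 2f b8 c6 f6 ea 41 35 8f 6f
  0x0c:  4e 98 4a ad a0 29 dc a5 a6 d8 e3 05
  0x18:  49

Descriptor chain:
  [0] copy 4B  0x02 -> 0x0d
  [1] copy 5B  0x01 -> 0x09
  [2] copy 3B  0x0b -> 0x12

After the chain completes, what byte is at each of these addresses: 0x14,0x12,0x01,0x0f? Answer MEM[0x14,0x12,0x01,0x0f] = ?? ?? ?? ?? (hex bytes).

[0] 0x02->0x0d len=4 : 46 2f b8 c6
[1] 0x01->0x09 len=5 : 2f 46 2f b8 c6
[2] 0x0b->0x12 len=3 : 2f b8 c6
query mem[0x14]=0xc6, mem[0x12]=0x2f, mem[0x01]=0x2f, mem[0x0f]=0xb8

MEM[0x14,0x12,0x01,0x0f] = c6 2f 2f b8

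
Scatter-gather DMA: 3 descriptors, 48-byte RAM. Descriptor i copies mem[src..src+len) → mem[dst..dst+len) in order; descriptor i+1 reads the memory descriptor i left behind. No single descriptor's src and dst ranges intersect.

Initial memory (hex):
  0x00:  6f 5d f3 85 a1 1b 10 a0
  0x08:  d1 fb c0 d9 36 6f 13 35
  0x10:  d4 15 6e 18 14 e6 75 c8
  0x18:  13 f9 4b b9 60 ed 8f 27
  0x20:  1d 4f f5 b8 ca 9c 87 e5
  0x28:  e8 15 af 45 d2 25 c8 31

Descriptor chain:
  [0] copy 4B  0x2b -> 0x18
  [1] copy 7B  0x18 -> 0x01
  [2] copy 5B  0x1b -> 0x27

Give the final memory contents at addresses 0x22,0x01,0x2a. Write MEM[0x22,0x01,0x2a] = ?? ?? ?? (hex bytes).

MEM[0x22,0x01,0x2a] = f5 45 8f

D0: mem[0x18..0x1b] <- [45 d2 25 c8]
D1: mem[0x01..0x07] <- [45 d2 25 c8 60 ed 8f]
D2: mem[0x27..0x2b] <- [c8 60 ed 8f 27]
query mem[0x22]=0xf5, mem[0x01]=0x45, mem[0x2a]=0x8f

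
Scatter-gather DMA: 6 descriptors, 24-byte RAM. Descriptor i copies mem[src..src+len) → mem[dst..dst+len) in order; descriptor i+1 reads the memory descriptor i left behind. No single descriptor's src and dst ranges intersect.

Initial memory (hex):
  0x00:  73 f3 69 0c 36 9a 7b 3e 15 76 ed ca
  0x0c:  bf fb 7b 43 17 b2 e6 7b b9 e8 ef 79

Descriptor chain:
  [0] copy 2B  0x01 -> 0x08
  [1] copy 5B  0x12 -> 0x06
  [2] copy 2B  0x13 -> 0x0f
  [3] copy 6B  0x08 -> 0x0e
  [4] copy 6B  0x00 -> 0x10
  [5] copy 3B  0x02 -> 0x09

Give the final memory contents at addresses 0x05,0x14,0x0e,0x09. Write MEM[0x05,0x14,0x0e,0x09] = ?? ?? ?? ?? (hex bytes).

MEM[0x05,0x14,0x0e,0x09] = 9a 36 b9 69

[0] 0x01->0x08 len=2 : f3 69
[1] 0x12->0x06 len=5 : e6 7b b9 e8 ef
[2] 0x13->0x0f len=2 : 7b b9
[3] 0x08->0x0e len=6 : b9 e8 ef ca bf fb
[4] 0x00->0x10 len=6 : 73 f3 69 0c 36 9a
[5] 0x02->0x09 len=3 : 69 0c 36
query mem[0x05]=0x9a, mem[0x14]=0x36, mem[0x0e]=0xb9, mem[0x09]=0x69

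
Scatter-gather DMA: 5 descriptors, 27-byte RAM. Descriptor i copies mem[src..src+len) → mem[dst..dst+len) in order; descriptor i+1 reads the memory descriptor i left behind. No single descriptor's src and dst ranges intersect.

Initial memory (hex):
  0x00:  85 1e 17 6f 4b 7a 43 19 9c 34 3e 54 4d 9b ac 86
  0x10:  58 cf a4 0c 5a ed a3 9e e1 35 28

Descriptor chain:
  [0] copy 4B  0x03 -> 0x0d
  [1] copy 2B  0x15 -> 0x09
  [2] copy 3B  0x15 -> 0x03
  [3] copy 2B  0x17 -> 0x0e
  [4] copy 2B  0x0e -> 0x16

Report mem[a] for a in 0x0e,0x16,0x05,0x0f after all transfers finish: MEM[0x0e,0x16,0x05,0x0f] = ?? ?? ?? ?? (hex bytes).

MEM[0x0e,0x16,0x05,0x0f] = 9e 9e 9e e1

  after D0: wrote 4B at 0x0d = 6f4b7a43
  after D1: wrote 2B at 0x09 = eda3
  after D2: wrote 3B at 0x03 = eda39e
  after D3: wrote 2B at 0x0e = 9ee1
  after D4: wrote 2B at 0x16 = 9ee1
query mem[0x0e]=0x9e, mem[0x16]=0x9e, mem[0x05]=0x9e, mem[0x0f]=0xe1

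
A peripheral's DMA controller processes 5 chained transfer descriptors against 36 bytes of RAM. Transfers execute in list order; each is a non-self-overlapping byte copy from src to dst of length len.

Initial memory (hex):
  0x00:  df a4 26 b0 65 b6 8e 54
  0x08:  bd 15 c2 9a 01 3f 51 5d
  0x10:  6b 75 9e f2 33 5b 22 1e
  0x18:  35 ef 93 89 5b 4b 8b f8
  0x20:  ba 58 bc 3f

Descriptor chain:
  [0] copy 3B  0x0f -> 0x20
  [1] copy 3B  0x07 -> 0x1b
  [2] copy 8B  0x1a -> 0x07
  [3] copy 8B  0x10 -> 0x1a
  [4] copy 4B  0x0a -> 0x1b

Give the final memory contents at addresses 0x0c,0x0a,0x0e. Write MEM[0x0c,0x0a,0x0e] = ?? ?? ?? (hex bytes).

MEM[0x0c,0x0a,0x0e] = f8 15 6b

#0 dst[0x20+3] := {0x5d,0x6b,0x75}
#1 dst[0x1b+3] := {0x54,0xbd,0x15}
#2 dst[0x07+8] := {0x93,0x54,0xbd,0x15,0x8b,0xf8,0x5d,0x6b}
#3 dst[0x1a+8] := {0x6b,0x75,0x9e,0xf2,0x33,0x5b,0x22,0x1e}
#4 dst[0x1b+4] := {0x15,0x8b,0xf8,0x5d}
query mem[0x0c]=0xf8, mem[0x0a]=0x15, mem[0x0e]=0x6b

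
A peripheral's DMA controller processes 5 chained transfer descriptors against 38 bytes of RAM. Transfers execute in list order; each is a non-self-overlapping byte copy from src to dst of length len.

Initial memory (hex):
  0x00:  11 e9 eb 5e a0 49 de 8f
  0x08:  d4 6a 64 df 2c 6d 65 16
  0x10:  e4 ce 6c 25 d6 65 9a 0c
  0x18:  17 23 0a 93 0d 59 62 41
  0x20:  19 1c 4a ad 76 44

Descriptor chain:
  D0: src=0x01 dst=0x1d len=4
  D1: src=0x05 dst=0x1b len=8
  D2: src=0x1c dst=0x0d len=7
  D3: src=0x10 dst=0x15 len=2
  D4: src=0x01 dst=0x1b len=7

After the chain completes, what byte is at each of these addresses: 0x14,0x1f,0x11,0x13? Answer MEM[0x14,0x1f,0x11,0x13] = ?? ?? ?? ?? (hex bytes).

D0: mem[0x1d..0x20] <- [e9 eb 5e a0]
D1: mem[0x1b..0x22] <- [49 de 8f d4 6a 64 df 2c]
D2: mem[0x0d..0x13] <- [de 8f d4 6a 64 df 2c]
D3: mem[0x15..0x16] <- [6a 64]
D4: mem[0x1b..0x21] <- [e9 eb 5e a0 49 de 8f]
query mem[0x14]=0xd6, mem[0x1f]=0x49, mem[0x11]=0x64, mem[0x13]=0x2c

MEM[0x14,0x1f,0x11,0x13] = d6 49 64 2c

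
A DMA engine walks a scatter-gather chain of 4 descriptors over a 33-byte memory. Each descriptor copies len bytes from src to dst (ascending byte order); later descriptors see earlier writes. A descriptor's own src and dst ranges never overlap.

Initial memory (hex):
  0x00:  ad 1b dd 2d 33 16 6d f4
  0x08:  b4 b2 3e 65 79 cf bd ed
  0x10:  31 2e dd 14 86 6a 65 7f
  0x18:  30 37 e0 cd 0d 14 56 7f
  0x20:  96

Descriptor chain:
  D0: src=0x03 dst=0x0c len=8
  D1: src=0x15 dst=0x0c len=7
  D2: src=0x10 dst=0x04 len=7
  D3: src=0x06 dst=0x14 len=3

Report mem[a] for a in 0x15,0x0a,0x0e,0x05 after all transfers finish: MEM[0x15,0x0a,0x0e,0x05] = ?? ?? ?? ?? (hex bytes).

MEM[0x15,0x0a,0x0e,0x05] = 3e 65 7f e0

D0: mem[0x0c..0x13] <- [2d 33 16 6d f4 b4 b2 3e]
D1: mem[0x0c..0x12] <- [6a 65 7f 30 37 e0 cd]
D2: mem[0x04..0x0a] <- [37 e0 cd 3e 86 6a 65]
D3: mem[0x14..0x16] <- [cd 3e 86]
query mem[0x15]=0x3e, mem[0x0a]=0x65, mem[0x0e]=0x7f, mem[0x05]=0xe0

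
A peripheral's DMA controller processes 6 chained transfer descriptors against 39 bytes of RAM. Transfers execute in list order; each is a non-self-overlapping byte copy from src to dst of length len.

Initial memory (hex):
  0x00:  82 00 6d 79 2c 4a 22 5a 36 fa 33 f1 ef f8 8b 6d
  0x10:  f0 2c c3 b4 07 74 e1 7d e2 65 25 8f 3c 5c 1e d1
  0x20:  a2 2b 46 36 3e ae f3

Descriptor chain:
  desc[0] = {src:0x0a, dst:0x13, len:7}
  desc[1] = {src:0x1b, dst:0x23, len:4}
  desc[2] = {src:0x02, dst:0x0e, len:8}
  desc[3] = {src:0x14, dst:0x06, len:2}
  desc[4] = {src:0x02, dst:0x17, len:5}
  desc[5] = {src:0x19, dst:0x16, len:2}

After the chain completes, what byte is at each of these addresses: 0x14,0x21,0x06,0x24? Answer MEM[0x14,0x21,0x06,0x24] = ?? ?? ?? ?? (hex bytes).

MEM[0x14,0x21,0x06,0x24] = 36 2b 36 3c

#0 dst[0x13+7] := {0x33,0xf1,0xef,0xf8,0x8b,0x6d,0xf0}
#1 dst[0x23+4] := {0x8f,0x3c,0x5c,0x1e}
#2 dst[0x0e+8] := {0x6d,0x79,0x2c,0x4a,0x22,0x5a,0x36,0xfa}
#3 dst[0x06+2] := {0x36,0xfa}
#4 dst[0x17+5] := {0x6d,0x79,0x2c,0x4a,0x36}
#5 dst[0x16+2] := {0x2c,0x4a}
query mem[0x14]=0x36, mem[0x21]=0x2b, mem[0x06]=0x36, mem[0x24]=0x3c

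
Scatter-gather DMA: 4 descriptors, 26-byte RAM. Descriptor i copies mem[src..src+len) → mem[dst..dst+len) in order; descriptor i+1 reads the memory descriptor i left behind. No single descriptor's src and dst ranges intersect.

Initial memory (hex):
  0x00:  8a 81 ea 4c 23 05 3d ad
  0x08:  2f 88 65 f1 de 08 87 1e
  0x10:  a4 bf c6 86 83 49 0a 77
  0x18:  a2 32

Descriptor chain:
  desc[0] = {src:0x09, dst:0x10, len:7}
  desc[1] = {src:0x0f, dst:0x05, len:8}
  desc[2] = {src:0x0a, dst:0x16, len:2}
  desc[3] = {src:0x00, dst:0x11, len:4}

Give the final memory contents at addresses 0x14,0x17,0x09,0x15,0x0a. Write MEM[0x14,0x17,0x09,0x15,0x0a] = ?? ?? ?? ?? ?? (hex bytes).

D0: mem[0x10..0x16] <- [88 65 f1 de 08 87 1e]
D1: mem[0x05..0x0c] <- [1e 88 65 f1 de 08 87 1e]
D2: mem[0x16..0x17] <- [08 87]
D3: mem[0x11..0x14] <- [8a 81 ea 4c]
query mem[0x14]=0x4c, mem[0x17]=0x87, mem[0x09]=0xde, mem[0x15]=0x87, mem[0x0a]=0x08

MEM[0x14,0x17,0x09,0x15,0x0a] = 4c 87 de 87 08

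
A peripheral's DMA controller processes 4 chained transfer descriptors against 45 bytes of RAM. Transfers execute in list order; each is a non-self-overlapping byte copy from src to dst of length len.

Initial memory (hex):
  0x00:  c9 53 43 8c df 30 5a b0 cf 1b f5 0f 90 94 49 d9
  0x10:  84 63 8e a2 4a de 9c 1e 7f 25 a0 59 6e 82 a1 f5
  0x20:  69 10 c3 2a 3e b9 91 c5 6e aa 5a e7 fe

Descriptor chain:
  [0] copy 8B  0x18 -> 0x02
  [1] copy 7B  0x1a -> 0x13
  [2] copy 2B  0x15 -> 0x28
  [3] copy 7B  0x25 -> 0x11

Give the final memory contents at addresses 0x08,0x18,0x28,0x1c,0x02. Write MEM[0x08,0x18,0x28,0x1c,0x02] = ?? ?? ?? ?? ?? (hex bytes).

MEM[0x08,0x18,0x28,0x1c,0x02] = a1 f5 6e 6e 7f

[0] 0x18->0x02 len=8 : 7f 25 a0 59 6e 82 a1 f5
[1] 0x1a->0x13 len=7 : a0 59 6e 82 a1 f5 69
[2] 0x15->0x28 len=2 : 6e 82
[3] 0x25->0x11 len=7 : b9 91 c5 6e 82 5a e7
query mem[0x08]=0xa1, mem[0x18]=0xf5, mem[0x28]=0x6e, mem[0x1c]=0x6e, mem[0x02]=0x7f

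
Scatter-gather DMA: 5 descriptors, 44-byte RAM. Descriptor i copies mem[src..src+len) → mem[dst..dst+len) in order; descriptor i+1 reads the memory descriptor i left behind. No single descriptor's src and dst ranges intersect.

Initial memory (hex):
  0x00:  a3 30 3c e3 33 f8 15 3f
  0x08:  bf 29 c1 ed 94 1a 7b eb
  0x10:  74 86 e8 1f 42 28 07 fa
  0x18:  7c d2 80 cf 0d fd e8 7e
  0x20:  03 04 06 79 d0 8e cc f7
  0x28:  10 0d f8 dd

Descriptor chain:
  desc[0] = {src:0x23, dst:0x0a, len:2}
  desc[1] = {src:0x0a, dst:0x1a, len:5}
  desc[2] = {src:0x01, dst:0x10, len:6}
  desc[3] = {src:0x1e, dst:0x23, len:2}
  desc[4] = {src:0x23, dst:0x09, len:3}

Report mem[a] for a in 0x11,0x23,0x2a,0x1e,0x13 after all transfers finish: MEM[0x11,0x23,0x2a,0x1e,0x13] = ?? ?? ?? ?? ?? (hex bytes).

[0] 0x23->0x0a len=2 : 79 d0
[1] 0x0a->0x1a len=5 : 79 d0 94 1a 7b
[2] 0x01->0x10 len=6 : 30 3c e3 33 f8 15
[3] 0x1e->0x23 len=2 : 7b 7e
[4] 0x23->0x09 len=3 : 7b 7e 8e
query mem[0x11]=0x3c, mem[0x23]=0x7b, mem[0x2a]=0xf8, mem[0x1e]=0x7b, mem[0x13]=0x33

MEM[0x11,0x23,0x2a,0x1e,0x13] = 3c 7b f8 7b 33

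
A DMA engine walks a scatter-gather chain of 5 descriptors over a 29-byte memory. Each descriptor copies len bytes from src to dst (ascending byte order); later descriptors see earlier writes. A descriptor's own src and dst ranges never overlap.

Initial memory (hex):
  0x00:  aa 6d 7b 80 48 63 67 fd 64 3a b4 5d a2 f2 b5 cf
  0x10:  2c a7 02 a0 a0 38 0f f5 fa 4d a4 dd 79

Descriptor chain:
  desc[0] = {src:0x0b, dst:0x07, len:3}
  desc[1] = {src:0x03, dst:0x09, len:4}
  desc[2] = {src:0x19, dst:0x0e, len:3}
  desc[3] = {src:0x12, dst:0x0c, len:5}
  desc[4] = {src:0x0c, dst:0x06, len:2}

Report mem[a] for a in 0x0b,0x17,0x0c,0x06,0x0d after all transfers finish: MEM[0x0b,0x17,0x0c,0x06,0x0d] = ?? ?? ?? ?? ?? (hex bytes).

MEM[0x0b,0x17,0x0c,0x06,0x0d] = 63 f5 02 02 a0

#0 dst[0x07+3] := {0x5d,0xa2,0xf2}
#1 dst[0x09+4] := {0x80,0x48,0x63,0x67}
#2 dst[0x0e+3] := {0x4d,0xa4,0xdd}
#3 dst[0x0c+5] := {0x02,0xa0,0xa0,0x38,0x0f}
#4 dst[0x06+2] := {0x02,0xa0}
query mem[0x0b]=0x63, mem[0x17]=0xf5, mem[0x0c]=0x02, mem[0x06]=0x02, mem[0x0d]=0xa0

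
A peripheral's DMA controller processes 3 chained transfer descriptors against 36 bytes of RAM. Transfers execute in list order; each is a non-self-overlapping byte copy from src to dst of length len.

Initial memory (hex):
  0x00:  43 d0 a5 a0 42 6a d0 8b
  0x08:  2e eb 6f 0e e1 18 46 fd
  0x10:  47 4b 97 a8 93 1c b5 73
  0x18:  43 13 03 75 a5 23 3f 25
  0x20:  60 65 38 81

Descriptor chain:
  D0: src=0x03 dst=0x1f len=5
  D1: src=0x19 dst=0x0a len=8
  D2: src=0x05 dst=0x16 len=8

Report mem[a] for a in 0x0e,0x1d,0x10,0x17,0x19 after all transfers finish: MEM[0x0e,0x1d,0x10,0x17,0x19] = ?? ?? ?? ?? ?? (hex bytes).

  after D0: wrote 5B at 0x1f = a0426ad08b
  after D1: wrote 8B at 0x0a = 130375a5233fa042
  after D2: wrote 8B at 0x16 = 6ad08b2eeb130375
query mem[0x0e]=0x23, mem[0x1d]=0x75, mem[0x10]=0xa0, mem[0x17]=0xd0, mem[0x19]=0x2e

MEM[0x0e,0x1d,0x10,0x17,0x19] = 23 75 a0 d0 2e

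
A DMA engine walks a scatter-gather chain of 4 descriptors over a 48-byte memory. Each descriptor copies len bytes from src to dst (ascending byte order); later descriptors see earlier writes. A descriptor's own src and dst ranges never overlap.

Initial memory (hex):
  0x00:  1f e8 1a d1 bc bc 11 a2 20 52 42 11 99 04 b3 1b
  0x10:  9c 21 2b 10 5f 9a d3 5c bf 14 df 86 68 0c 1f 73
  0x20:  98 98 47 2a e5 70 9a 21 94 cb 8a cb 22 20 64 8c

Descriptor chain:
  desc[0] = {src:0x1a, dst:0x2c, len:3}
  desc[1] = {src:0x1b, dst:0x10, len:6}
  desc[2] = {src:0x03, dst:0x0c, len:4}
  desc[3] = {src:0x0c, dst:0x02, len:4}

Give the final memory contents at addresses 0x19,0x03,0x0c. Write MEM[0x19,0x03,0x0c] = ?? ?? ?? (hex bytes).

MEM[0x19,0x03,0x0c] = 14 bc d1

  after D0: wrote 3B at 0x2c = df8668
  after D1: wrote 6B at 0x10 = 86680c1f7398
  after D2: wrote 4B at 0x0c = d1bcbc11
  after D3: wrote 4B at 0x02 = d1bcbc11
query mem[0x19]=0x14, mem[0x03]=0xbc, mem[0x0c]=0xd1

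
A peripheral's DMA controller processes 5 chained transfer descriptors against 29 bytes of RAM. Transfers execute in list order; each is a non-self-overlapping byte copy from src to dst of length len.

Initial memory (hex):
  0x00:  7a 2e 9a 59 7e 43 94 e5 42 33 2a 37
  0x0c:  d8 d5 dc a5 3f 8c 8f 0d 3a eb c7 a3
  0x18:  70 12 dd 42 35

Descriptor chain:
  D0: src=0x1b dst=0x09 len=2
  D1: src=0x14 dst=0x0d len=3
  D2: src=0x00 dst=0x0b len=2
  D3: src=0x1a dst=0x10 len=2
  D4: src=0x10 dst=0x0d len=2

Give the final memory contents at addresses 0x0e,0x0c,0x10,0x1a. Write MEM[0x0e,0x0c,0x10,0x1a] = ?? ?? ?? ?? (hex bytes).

#0 dst[0x09+2] := {0x42,0x35}
#1 dst[0x0d+3] := {0x3a,0xeb,0xc7}
#2 dst[0x0b+2] := {0x7a,0x2e}
#3 dst[0x10+2] := {0xdd,0x42}
#4 dst[0x0d+2] := {0xdd,0x42}
query mem[0x0e]=0x42, mem[0x0c]=0x2e, mem[0x10]=0xdd, mem[0x1a]=0xdd

MEM[0x0e,0x0c,0x10,0x1a] = 42 2e dd dd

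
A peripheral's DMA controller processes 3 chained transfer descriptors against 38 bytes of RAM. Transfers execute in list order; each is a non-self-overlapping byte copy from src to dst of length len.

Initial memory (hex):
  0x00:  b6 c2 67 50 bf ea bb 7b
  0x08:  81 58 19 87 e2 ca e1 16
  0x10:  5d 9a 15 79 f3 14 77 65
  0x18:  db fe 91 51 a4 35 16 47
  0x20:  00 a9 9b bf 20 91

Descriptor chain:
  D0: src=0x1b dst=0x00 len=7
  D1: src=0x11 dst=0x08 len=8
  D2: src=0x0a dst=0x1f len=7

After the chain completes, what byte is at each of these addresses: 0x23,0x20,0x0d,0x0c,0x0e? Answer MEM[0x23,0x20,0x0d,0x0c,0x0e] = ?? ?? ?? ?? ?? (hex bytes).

MEM[0x23,0x20,0x0d,0x0c,0x0e] = 65 f3 77 14 65

D0: mem[0x00..0x06] <- [51 a4 35 16 47 00 a9]
D1: mem[0x08..0x0f] <- [9a 15 79 f3 14 77 65 db]
D2: mem[0x1f..0x25] <- [79 f3 14 77 65 db 5d]
query mem[0x23]=0x65, mem[0x20]=0xf3, mem[0x0d]=0x77, mem[0x0c]=0x14, mem[0x0e]=0x65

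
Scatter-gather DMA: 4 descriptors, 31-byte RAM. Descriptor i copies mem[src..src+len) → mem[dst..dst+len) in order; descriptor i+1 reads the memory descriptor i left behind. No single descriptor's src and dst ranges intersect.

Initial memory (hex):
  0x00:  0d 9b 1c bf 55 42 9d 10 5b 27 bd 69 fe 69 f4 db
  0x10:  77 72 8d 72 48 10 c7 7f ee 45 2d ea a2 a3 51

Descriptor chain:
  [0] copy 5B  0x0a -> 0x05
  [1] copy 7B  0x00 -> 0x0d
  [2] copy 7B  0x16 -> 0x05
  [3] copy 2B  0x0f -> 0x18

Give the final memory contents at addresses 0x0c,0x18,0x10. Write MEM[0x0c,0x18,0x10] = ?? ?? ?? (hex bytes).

#0 dst[0x05+5] := {0xbd,0x69,0xfe,0x69,0xf4}
#1 dst[0x0d+7] := {0x0d,0x9b,0x1c,0xbf,0x55,0xbd,0x69}
#2 dst[0x05+7] := {0xc7,0x7f,0xee,0x45,0x2d,0xea,0xa2}
#3 dst[0x18+2] := {0x1c,0xbf}
query mem[0x0c]=0xfe, mem[0x18]=0x1c, mem[0x10]=0xbf

MEM[0x0c,0x18,0x10] = fe 1c bf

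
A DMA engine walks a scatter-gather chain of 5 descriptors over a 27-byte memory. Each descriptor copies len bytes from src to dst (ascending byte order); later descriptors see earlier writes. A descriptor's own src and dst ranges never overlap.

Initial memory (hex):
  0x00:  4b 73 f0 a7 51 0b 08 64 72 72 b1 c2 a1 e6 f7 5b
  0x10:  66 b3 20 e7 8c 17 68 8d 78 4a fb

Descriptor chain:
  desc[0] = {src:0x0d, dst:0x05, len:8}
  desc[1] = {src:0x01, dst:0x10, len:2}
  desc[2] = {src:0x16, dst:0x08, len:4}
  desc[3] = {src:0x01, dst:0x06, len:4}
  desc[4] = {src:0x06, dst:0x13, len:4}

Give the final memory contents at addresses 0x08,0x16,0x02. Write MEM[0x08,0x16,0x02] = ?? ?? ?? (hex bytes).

D0: mem[0x05..0x0c] <- [e6 f7 5b 66 b3 20 e7 8c]
D1: mem[0x10..0x11] <- [73 f0]
D2: mem[0x08..0x0b] <- [68 8d 78 4a]
D3: mem[0x06..0x09] <- [73 f0 a7 51]
D4: mem[0x13..0x16] <- [73 f0 a7 51]
query mem[0x08]=0xa7, mem[0x16]=0x51, mem[0x02]=0xf0

MEM[0x08,0x16,0x02] = a7 51 f0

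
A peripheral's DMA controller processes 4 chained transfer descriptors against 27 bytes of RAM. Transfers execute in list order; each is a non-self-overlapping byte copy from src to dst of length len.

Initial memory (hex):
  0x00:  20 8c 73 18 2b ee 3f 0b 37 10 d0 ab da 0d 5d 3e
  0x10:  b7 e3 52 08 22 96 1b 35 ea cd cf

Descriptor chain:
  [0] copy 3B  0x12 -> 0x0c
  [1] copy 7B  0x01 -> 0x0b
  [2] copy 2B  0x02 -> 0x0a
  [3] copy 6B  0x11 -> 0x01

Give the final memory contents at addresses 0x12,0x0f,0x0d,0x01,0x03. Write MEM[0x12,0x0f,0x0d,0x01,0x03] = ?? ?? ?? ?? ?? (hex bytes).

MEM[0x12,0x0f,0x0d,0x01,0x03] = 52 ee 18 0b 08

#0 dst[0x0c+3] := {0x52,0x08,0x22}
#1 dst[0x0b+7] := {0x8c,0x73,0x18,0x2b,0xee,0x3f,0x0b}
#2 dst[0x0a+2] := {0x73,0x18}
#3 dst[0x01+6] := {0x0b,0x52,0x08,0x22,0x96,0x1b}
query mem[0x12]=0x52, mem[0x0f]=0xee, mem[0x0d]=0x18, mem[0x01]=0x0b, mem[0x03]=0x08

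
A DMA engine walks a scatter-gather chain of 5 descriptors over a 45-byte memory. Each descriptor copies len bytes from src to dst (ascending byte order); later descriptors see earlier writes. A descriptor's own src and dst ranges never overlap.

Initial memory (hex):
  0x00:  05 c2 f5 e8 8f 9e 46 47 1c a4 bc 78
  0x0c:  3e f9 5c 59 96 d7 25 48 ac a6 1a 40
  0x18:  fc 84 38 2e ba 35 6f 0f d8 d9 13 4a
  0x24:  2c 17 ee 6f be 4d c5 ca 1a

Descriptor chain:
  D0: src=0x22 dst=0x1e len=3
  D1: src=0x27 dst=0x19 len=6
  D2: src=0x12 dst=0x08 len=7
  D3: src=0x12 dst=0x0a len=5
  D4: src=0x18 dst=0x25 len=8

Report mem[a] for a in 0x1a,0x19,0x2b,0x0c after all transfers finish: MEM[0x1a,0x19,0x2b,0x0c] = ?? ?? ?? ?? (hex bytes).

  after D0: wrote 3B at 0x1e = 134a2c
  after D1: wrote 6B at 0x19 = 6fbe4dc5ca1a
  after D2: wrote 7B at 0x08 = 2548aca61a40fc
  after D3: wrote 5B at 0x0a = 2548aca61a
  after D4: wrote 8B at 0x25 = fc6fbe4dc5ca1a4a
query mem[0x1a]=0xbe, mem[0x19]=0x6f, mem[0x2b]=0x1a, mem[0x0c]=0xac

MEM[0x1a,0x19,0x2b,0x0c] = be 6f 1a ac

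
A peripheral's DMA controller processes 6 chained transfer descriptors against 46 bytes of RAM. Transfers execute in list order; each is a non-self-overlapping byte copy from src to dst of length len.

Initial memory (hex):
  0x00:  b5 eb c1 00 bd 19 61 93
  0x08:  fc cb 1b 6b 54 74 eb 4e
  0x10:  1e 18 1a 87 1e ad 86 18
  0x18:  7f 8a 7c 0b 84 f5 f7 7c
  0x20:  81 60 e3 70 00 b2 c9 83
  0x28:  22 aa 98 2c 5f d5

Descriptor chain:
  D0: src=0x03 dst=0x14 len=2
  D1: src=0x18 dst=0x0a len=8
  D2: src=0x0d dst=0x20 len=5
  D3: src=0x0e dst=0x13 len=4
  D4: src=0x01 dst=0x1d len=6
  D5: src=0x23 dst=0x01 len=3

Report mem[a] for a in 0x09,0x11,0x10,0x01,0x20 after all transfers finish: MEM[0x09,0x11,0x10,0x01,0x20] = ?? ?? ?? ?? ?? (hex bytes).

[0] 0x03->0x14 len=2 : 00 bd
[1] 0x18->0x0a len=8 : 7f 8a 7c 0b 84 f5 f7 7c
[2] 0x0d->0x20 len=5 : 0b 84 f5 f7 7c
[3] 0x0e->0x13 len=4 : 84 f5 f7 7c
[4] 0x01->0x1d len=6 : eb c1 00 bd 19 61
[5] 0x23->0x01 len=3 : f7 7c b2
query mem[0x09]=0xcb, mem[0x11]=0x7c, mem[0x10]=0xf7, mem[0x01]=0xf7, mem[0x20]=0xbd

MEM[0x09,0x11,0x10,0x01,0x20] = cb 7c f7 f7 bd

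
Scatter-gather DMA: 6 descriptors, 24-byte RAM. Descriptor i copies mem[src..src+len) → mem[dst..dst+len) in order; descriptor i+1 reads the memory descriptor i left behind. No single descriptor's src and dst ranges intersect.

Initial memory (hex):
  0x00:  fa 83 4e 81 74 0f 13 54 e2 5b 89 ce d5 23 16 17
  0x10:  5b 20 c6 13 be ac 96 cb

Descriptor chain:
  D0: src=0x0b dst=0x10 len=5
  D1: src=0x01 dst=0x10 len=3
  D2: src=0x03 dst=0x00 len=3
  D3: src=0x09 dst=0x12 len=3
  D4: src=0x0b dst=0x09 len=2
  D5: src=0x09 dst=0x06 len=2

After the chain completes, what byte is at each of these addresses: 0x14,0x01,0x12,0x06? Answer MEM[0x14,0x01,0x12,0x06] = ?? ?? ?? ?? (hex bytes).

MEM[0x14,0x01,0x12,0x06] = ce 74 5b ce

#0 dst[0x10+5] := {0xce,0xd5,0x23,0x16,0x17}
#1 dst[0x10+3] := {0x83,0x4e,0x81}
#2 dst[0x00+3] := {0x81,0x74,0x0f}
#3 dst[0x12+3] := {0x5b,0x89,0xce}
#4 dst[0x09+2] := {0xce,0xd5}
#5 dst[0x06+2] := {0xce,0xd5}
query mem[0x14]=0xce, mem[0x01]=0x74, mem[0x12]=0x5b, mem[0x06]=0xce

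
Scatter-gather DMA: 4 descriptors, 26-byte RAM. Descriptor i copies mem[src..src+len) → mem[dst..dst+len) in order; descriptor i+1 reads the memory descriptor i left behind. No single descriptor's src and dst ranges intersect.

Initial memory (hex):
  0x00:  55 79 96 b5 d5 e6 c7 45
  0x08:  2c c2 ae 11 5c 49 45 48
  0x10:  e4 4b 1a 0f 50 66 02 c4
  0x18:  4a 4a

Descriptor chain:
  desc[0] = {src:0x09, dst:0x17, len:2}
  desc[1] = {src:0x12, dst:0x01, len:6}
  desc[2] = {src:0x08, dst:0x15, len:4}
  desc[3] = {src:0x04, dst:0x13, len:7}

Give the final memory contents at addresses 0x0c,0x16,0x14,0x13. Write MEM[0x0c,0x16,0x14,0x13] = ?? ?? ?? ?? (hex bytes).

  after D0: wrote 2B at 0x17 = c2ae
  after D1: wrote 6B at 0x01 = 1a0f506602c2
  after D2: wrote 4B at 0x15 = 2cc2ae11
  after D3: wrote 7B at 0x13 = 6602c2452cc2ae
query mem[0x0c]=0x5c, mem[0x16]=0x45, mem[0x14]=0x02, mem[0x13]=0x66

MEM[0x0c,0x16,0x14,0x13] = 5c 45 02 66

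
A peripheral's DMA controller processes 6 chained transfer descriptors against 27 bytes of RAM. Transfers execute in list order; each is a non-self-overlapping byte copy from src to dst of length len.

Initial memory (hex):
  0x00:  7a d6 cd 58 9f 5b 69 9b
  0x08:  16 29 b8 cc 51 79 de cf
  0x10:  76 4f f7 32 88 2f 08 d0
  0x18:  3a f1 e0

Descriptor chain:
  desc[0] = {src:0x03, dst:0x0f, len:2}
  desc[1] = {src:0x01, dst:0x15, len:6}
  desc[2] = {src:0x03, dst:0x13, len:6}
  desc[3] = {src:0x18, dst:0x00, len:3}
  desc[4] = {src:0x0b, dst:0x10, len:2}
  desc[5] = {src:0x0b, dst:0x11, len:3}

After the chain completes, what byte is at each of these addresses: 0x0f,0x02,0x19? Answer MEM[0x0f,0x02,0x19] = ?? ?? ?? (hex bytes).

  after D0: wrote 2B at 0x0f = 589f
  after D1: wrote 6B at 0x15 = d6cd589f5b69
  after D2: wrote 6B at 0x13 = 589f5b699b16
  after D3: wrote 3B at 0x00 = 165b69
  after D4: wrote 2B at 0x10 = cc51
  after D5: wrote 3B at 0x11 = cc5179
query mem[0x0f]=0x58, mem[0x02]=0x69, mem[0x19]=0x5b

MEM[0x0f,0x02,0x19] = 58 69 5b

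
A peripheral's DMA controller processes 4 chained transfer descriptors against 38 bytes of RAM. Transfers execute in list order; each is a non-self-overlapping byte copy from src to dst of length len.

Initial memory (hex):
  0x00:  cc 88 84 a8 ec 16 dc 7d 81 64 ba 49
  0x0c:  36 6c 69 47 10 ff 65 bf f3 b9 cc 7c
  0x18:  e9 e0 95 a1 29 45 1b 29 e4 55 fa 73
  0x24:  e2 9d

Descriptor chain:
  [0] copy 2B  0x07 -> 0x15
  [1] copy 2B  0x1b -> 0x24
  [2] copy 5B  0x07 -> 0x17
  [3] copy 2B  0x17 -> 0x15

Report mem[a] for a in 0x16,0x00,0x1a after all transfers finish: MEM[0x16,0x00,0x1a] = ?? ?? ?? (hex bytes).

D0: mem[0x15..0x16] <- [7d 81]
D1: mem[0x24..0x25] <- [a1 29]
D2: mem[0x17..0x1b] <- [7d 81 64 ba 49]
D3: mem[0x15..0x16] <- [7d 81]
query mem[0x16]=0x81, mem[0x00]=0xcc, mem[0x1a]=0xba

MEM[0x16,0x00,0x1a] = 81 cc ba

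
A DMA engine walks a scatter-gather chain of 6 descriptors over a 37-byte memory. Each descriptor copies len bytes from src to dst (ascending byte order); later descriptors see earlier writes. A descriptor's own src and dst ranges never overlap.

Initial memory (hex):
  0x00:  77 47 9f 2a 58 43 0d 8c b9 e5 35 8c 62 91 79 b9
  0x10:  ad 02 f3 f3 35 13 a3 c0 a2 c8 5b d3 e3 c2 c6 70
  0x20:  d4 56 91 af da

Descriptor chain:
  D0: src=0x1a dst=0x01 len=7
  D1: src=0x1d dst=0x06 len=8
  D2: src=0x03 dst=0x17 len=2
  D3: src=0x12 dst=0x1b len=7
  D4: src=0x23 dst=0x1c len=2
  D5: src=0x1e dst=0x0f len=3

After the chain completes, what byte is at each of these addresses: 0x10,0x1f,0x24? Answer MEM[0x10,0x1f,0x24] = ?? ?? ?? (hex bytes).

  after D0: wrote 7B at 0x01 = 5bd3e3c2c670d4
  after D1: wrote 8B at 0x06 = c2c670d45691afda
  after D2: wrote 2B at 0x17 = e3c2
  after D3: wrote 7B at 0x1b = f3f33513a3e3c2
  after D4: wrote 2B at 0x1c = afda
  after D5: wrote 3B at 0x0f = 13a3e3
query mem[0x10]=0xa3, mem[0x1f]=0xa3, mem[0x24]=0xda

MEM[0x10,0x1f,0x24] = a3 a3 da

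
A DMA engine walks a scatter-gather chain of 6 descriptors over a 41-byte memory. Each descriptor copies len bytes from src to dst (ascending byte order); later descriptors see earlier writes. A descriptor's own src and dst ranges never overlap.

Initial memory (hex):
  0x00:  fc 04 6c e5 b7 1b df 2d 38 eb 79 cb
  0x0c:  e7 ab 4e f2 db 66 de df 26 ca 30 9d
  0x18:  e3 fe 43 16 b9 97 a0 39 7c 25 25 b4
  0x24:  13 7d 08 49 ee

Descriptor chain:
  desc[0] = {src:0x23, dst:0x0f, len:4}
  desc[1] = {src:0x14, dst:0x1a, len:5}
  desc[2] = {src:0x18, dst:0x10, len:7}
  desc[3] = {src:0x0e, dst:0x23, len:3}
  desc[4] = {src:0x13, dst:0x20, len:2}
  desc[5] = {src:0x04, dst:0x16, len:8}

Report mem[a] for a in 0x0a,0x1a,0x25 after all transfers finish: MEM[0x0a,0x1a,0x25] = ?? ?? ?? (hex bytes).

#0 dst[0x0f+4] := {0xb4,0x13,0x7d,0x08}
#1 dst[0x1a+5] := {0x26,0xca,0x30,0x9d,0xe3}
#2 dst[0x10+7] := {0xe3,0xfe,0x26,0xca,0x30,0x9d,0xe3}
#3 dst[0x23+3] := {0x4e,0xb4,0xe3}
#4 dst[0x20+2] := {0xca,0x30}
#5 dst[0x16+8] := {0xb7,0x1b,0xdf,0x2d,0x38,0xeb,0x79,0xcb}
query mem[0x0a]=0x79, mem[0x1a]=0x38, mem[0x25]=0xe3

MEM[0x0a,0x1a,0x25] = 79 38 e3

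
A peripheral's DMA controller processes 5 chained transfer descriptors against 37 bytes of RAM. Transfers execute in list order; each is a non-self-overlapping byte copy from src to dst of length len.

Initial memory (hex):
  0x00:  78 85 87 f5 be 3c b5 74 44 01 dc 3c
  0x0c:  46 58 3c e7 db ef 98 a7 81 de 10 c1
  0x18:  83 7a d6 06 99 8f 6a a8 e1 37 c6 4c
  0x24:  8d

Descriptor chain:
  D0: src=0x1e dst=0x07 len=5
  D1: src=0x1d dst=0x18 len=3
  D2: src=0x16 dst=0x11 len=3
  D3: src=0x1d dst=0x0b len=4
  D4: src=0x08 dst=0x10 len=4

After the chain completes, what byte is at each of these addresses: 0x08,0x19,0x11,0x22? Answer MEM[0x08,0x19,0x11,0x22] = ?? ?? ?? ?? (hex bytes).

MEM[0x08,0x19,0x11,0x22] = a8 6a e1 c6

[0] 0x1e->0x07 len=5 : 6a a8 e1 37 c6
[1] 0x1d->0x18 len=3 : 8f 6a a8
[2] 0x16->0x11 len=3 : 10 c1 8f
[3] 0x1d->0x0b len=4 : 8f 6a a8 e1
[4] 0x08->0x10 len=4 : a8 e1 37 8f
query mem[0x08]=0xa8, mem[0x19]=0x6a, mem[0x11]=0xe1, mem[0x22]=0xc6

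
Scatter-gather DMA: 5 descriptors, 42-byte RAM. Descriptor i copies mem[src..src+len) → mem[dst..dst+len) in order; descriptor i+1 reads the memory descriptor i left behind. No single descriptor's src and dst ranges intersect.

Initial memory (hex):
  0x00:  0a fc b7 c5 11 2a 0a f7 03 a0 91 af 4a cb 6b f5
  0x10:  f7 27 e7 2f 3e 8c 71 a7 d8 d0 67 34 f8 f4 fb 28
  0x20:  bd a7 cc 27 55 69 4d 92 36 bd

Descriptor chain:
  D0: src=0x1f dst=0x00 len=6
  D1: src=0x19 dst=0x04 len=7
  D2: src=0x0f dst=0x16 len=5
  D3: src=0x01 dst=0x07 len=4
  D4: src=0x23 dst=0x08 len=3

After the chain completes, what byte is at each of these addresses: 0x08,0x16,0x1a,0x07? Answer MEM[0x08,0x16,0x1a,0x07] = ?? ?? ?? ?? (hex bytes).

D0: mem[0x00..0x05] <- [28 bd a7 cc 27 55]
D1: mem[0x04..0x0a] <- [d0 67 34 f8 f4 fb 28]
D2: mem[0x16..0x1a] <- [f5 f7 27 e7 2f]
D3: mem[0x07..0x0a] <- [bd a7 cc d0]
D4: mem[0x08..0x0a] <- [27 55 69]
query mem[0x08]=0x27, mem[0x16]=0xf5, mem[0x1a]=0x2f, mem[0x07]=0xbd

MEM[0x08,0x16,0x1a,0x07] = 27 f5 2f bd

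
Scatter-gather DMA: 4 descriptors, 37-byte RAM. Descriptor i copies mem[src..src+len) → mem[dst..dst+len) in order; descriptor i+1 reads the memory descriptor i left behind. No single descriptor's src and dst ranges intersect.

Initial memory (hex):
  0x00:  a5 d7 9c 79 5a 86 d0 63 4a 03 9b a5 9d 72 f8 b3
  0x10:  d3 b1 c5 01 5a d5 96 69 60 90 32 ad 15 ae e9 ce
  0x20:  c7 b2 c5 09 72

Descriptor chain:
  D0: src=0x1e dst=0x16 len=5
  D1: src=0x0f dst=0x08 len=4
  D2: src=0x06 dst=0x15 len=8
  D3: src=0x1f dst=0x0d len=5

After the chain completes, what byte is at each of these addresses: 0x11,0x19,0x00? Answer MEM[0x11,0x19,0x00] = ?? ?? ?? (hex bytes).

MEM[0x11,0x19,0x00] = 09 b1 a5

  after D0: wrote 5B at 0x16 = e9cec7b2c5
  after D1: wrote 4B at 0x08 = b3d3b1c5
  after D2: wrote 8B at 0x15 = d063b3d3b1c59d72
  after D3: wrote 5B at 0x0d = cec7b2c509
query mem[0x11]=0x09, mem[0x19]=0xb1, mem[0x00]=0xa5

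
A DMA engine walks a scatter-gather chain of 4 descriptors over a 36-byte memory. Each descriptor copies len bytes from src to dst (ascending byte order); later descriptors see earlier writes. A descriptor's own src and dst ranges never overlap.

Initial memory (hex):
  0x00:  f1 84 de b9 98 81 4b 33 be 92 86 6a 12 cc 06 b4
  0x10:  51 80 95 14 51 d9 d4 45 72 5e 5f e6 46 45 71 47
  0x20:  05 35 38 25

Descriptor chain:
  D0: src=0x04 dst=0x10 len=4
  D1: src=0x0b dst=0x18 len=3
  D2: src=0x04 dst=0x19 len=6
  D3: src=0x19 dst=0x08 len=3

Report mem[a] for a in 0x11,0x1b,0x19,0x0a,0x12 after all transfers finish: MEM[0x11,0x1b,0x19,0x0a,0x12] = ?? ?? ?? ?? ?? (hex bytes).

D0: mem[0x10..0x13] <- [98 81 4b 33]
D1: mem[0x18..0x1a] <- [6a 12 cc]
D2: mem[0x19..0x1e] <- [98 81 4b 33 be 92]
D3: mem[0x08..0x0a] <- [98 81 4b]
query mem[0x11]=0x81, mem[0x1b]=0x4b, mem[0x19]=0x98, mem[0x0a]=0x4b, mem[0x12]=0x4b

MEM[0x11,0x1b,0x19,0x0a,0x12] = 81 4b 98 4b 4b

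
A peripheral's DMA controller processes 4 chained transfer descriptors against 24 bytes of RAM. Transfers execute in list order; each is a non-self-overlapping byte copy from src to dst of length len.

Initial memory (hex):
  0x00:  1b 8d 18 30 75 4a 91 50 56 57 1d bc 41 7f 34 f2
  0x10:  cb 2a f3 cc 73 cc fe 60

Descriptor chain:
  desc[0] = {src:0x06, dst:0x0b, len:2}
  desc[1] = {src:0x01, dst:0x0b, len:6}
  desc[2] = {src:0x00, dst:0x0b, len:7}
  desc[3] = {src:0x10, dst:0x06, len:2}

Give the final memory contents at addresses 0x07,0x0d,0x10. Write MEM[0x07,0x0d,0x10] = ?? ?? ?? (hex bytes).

#0 dst[0x0b+2] := {0x91,0x50}
#1 dst[0x0b+6] := {0x8d,0x18,0x30,0x75,0x4a,0x91}
#2 dst[0x0b+7] := {0x1b,0x8d,0x18,0x30,0x75,0x4a,0x91}
#3 dst[0x06+2] := {0x4a,0x91}
query mem[0x07]=0x91, mem[0x0d]=0x18, mem[0x10]=0x4a

MEM[0x07,0x0d,0x10] = 91 18 4a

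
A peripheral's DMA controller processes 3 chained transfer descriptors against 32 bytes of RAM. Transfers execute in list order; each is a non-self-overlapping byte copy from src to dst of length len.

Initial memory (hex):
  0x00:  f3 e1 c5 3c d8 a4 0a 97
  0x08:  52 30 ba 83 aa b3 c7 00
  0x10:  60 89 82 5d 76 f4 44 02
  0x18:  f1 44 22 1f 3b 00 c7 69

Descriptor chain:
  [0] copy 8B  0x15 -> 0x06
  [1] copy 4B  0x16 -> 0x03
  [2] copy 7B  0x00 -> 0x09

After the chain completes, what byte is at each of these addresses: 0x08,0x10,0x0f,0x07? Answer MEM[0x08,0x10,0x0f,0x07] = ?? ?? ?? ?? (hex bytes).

MEM[0x08,0x10,0x0f,0x07] = 02 60 44 44

D0: mem[0x06..0x0d] <- [f4 44 02 f1 44 22 1f 3b]
D1: mem[0x03..0x06] <- [44 02 f1 44]
D2: mem[0x09..0x0f] <- [f3 e1 c5 44 02 f1 44]
query mem[0x08]=0x02, mem[0x10]=0x60, mem[0x0f]=0x44, mem[0x07]=0x44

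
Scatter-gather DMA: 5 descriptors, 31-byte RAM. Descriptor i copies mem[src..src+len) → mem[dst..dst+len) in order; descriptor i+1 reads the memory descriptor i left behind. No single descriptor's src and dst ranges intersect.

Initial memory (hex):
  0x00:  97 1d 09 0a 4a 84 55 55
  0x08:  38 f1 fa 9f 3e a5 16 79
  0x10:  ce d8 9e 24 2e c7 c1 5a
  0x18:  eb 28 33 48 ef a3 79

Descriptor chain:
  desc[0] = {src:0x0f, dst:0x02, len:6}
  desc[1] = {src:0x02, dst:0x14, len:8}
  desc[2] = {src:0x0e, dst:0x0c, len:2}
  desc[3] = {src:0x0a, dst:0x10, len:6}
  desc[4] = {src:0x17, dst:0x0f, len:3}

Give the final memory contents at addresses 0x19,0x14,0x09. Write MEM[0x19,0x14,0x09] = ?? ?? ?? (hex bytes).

D0: mem[0x02..0x07] <- [79 ce d8 9e 24 2e]
D1: mem[0x14..0x1b] <- [79 ce d8 9e 24 2e 38 f1]
D2: mem[0x0c..0x0d] <- [16 79]
D3: mem[0x10..0x15] <- [fa 9f 16 79 16 79]
D4: mem[0x0f..0x11] <- [9e 24 2e]
query mem[0x19]=0x2e, mem[0x14]=0x16, mem[0x09]=0xf1

MEM[0x19,0x14,0x09] = 2e 16 f1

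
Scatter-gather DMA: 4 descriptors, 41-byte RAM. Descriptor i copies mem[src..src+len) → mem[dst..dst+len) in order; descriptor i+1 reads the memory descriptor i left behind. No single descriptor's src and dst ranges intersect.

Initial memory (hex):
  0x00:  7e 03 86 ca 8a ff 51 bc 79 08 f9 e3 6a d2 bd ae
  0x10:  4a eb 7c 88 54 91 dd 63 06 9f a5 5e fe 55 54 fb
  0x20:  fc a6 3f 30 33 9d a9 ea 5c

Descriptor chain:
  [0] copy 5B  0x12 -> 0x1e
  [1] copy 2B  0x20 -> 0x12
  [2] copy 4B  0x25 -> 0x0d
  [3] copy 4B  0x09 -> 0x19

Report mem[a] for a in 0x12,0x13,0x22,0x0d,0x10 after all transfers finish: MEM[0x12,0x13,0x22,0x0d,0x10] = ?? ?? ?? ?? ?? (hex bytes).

D0: mem[0x1e..0x22] <- [7c 88 54 91 dd]
D1: mem[0x12..0x13] <- [54 91]
D2: mem[0x0d..0x10] <- [9d a9 ea 5c]
D3: mem[0x19..0x1c] <- [08 f9 e3 6a]
query mem[0x12]=0x54, mem[0x13]=0x91, mem[0x22]=0xdd, mem[0x0d]=0x9d, mem[0x10]=0x5c

MEM[0x12,0x13,0x22,0x0d,0x10] = 54 91 dd 9d 5c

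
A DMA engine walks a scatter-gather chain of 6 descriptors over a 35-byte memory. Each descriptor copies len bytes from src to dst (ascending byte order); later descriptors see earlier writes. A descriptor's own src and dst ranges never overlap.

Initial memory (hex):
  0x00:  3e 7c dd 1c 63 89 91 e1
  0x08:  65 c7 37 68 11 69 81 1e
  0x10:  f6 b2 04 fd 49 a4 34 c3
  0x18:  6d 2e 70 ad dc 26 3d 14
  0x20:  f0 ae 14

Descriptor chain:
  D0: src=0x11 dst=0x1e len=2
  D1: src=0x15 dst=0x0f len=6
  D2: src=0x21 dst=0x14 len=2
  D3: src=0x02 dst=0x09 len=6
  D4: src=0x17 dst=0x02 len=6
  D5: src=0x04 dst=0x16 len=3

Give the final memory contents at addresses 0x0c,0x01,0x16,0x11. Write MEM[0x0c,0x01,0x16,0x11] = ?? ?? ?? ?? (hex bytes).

[0] 0x11->0x1e len=2 : b2 04
[1] 0x15->0x0f len=6 : a4 34 c3 6d 2e 70
[2] 0x21->0x14 len=2 : ae 14
[3] 0x02->0x09 len=6 : dd 1c 63 89 91 e1
[4] 0x17->0x02 len=6 : c3 6d 2e 70 ad dc
[5] 0x04->0x16 len=3 : 2e 70 ad
query mem[0x0c]=0x89, mem[0x01]=0x7c, mem[0x16]=0x2e, mem[0x11]=0xc3

MEM[0x0c,0x01,0x16,0x11] = 89 7c 2e c3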